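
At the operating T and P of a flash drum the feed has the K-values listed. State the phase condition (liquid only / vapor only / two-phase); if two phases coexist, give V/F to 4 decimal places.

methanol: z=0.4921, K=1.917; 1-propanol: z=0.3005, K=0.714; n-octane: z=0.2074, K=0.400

ΣzᵢKᵢ = 1.2409; Σzᵢ/Kᵢ = 1.1961.
Both exceed 1, so a two-phase solution exists.
Material balance + equilibrium reduce to Σ zᵢ(Kᵢ−1)/(1+ψ(Kᵢ−1)) = 0.
Newton–Raphson from ψ = 0.5:
  ψ = 0.5000: g = 0.03134, g' = -0.3804 → ψ = 0.5824
  ψ = 0.5824: g = -0.00024, g' = -0.3876 → ψ = 0.5818
Converged at ψ = 0.5818.

two-phase, V/F = 0.5818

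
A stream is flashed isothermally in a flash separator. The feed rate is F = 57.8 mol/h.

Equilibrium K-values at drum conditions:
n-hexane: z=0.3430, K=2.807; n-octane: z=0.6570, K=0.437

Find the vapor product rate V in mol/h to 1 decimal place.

Rachford–Rice: g(ψ) = Σ zᵢ(Kᵢ−1)/(1+ψ(Kᵢ−1)) = 0.
Check two-phase: ΣzᵢKᵢ = 1.2499 > 1 and Σzᵢ/Kᵢ = 1.6256 > 1, so g(0) = 0.2499 > 0 and g(1) = -0.6256 < 0.
Binary case is linear: z₁(K₁−1)(1+ψ(K₂−1)) + z₂(K₂−1)(1+ψ(K₁−1)) = 0
⇒ ψ = [z₁(K₁−1)+z₂(K₂−1)] / [−(K₁−1)(K₂−1)] = 0.24991/1.01734 = 0.2457
Then V = ψ·F = 0.2457·57.8 = 14.2 mol/h and L = F − V = 43.6 mol/h.

V = 14.2 mol/h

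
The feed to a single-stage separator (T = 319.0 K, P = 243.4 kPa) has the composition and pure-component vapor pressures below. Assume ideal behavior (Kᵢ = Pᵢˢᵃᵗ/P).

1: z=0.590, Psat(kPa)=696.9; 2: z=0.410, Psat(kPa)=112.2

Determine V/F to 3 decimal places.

V/F = 0.875

Raoult's law: Kᵢ = Pᵢˢᵃᵗ/P = Pᵢˢᵃᵗ/243.4.
  K_1 = 696.9/243.4 = 2.86319, K_2 = 112.2/243.4 = 0.46097
Material balance + equilibrium reduce to Σ zᵢ(Kᵢ−1)/(1+V/F(Kᵢ−1)) = 0.
Feasibility: ΣzᵢKᵢ = 1.878, Σzᵢ/Kᵢ = 1.095 — both > 1, two phases present.
Newton–Raphson from V/F = 0.66:
  V/F = 0.660: g = 0.1500, g' = -0.699 → V/F = 0.875
Converged at V/F = 0.875.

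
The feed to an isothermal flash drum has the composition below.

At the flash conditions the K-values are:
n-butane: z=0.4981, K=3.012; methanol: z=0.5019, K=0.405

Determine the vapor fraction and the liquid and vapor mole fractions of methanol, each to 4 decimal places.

Rachford–Rice: g(ψ) = Σ zᵢ(Kᵢ−1)/(1+ψ(Kᵢ−1)) = 0.
g(0) = ΣzᵢKᵢ − 1 = 0.7035 and g(1) = 1 − Σzᵢ/Kᵢ = -0.4046, so a root lies in (0, 1).
Iterate (Newton) starting at ψ = 0.5:
  ψ = 0.5000: g = 0.07449, g' = -0.8611 → ψ = 0.5865
  ψ = 0.5865: g = 0.00100, g' = -0.8435 → ψ = 0.5877
Converged at ψ = 0.5877.
Compositions from xᵢ = zᵢ/(1+ψ(Kᵢ−1)), yᵢ = Kᵢxᵢ:
  n-butane: x = 0.2282, y = 0.6874
  methanol: x = 0.7718, y = 0.3126

ψ = 0.5877, x_methanol = 0.7718, y_methanol = 0.3126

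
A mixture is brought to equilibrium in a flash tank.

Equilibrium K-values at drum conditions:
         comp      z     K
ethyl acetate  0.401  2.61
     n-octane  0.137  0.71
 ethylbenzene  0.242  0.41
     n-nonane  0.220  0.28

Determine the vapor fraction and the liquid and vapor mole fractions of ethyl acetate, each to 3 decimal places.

ψ = 0.321, x_ethyl acetate = 0.264, y_ethyl acetate = 0.690

Material balance + equilibrium reduce to Σ zᵢ(Kᵢ−1)/(1+ψ(Kᵢ−1)) = 0.
Feasibility: ΣzᵢKᵢ = 1.305, Σzᵢ/Kᵢ = 1.723 — both > 1, two phases present.
Iterate (Newton) starting at ψ = 0.5:
  ψ = 0.500: g = -0.1388, g' = -0.783 → ψ = 0.323
  ψ = 0.323: g = -0.0016, g' = -0.786 → ψ = 0.321
Converged at ψ = 0.321.
Compositions from xᵢ = zᵢ/(1+ψ(Kᵢ−1)), yᵢ = Kᵢxᵢ:
  ethyl acetate: x = 0.264, y = 0.690
  n-octane: x = 0.151, y = 0.107
  ethylbenzene: x = 0.298, y = 0.122
  n-nonane: x = 0.286, y = 0.080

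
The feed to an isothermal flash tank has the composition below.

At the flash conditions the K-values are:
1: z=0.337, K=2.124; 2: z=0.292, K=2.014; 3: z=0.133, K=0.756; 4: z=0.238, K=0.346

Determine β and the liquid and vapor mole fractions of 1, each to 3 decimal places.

Rachford–Rice: g(β) = Σ zᵢ(Kᵢ−1)/(1+β(Kᵢ−1)) = 0.
g(0) = ΣzᵢKᵢ − 1 = 0.487 and g(1) = 1 − Σzᵢ/Kᵢ = -0.167, so a root lies in (0, 1).
Newton iteration, β⁰ = 0.64:
  β = 0.640: g = 0.0937, g' = -0.567 → β = 0.805
  β = 0.805: g = -0.0075, g' = -0.675 → β = 0.794
Converged at β = 0.794.
Compositions from xᵢ = zᵢ/(1+β(Kᵢ−1)), yᵢ = Kᵢxᵢ:
  1: x = 0.178, y = 0.378
  2: x = 0.162, y = 0.326
  3: x = 0.165, y = 0.125
  4: x = 0.495, y = 0.171

β = 0.794, x_1 = 0.178, y_1 = 0.378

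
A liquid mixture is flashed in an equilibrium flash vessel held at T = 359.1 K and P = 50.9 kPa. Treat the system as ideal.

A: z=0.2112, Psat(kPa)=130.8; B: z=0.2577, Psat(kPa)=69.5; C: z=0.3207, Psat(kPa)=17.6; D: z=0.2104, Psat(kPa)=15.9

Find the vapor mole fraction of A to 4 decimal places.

Raoult's law: Kᵢ = Pᵢˢᵃᵗ/P = Pᵢˢᵃᵗ/50.9.
  K_A = 130.8/50.9 = 2.569745, K_B = 69.5/50.9 = 1.365422, K_C = 17.6/50.9 = 0.345776, K_D = 15.9/50.9 = 0.312377
Rachford–Rice: g(ψ) = Σ zᵢ(Kᵢ−1)/(1+ψ(Kᵢ−1)) = 0.
Check two-phase: ΣzᵢKᵢ = 1.0712 > 1 and Σzᵢ/Kᵢ = 1.8719 > 1, so g(0) = 0.0712 > 0 and g(1) = -0.8719 < 0.
Newton iteration, ψ⁰ = 0.5:
  ψ = 0.5000: g = -0.26692, g' = -0.7222 → ψ = 0.1304
  ψ = 0.1304: g = -0.02321, g' = -0.6741 → ψ = 0.0960
  ψ = 0.0960: g = 0.00035, g' = -0.6955 → ψ = 0.0965
Converged at ψ = 0.0965.
Compositions from xᵢ = zᵢ/(1+ψ(Kᵢ−1)), yᵢ = Kᵢxᵢ:
  A: x = 0.1834, y = 0.4714
  B: x = 0.2489, y = 0.3399
  C: x = 0.3423, y = 0.1184
  D: x = 0.2253, y = 0.0704

y_A = 0.4714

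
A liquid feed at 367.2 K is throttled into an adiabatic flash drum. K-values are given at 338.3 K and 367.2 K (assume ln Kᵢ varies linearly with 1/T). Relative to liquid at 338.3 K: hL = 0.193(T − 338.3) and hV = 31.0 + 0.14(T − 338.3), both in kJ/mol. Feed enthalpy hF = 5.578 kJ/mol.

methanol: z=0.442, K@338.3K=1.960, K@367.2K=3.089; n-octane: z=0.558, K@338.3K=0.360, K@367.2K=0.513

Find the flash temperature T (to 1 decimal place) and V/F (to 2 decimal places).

T = 340.6 K, V/F = 0.17

Adiabatic flash: solve Rachford–Rice at each trial T, then check hF = ψ·hV(T) + (1−ψ)·hL(T).
  T = 338.3 K: K = (1.960, 0.360), RR gives ψ = 0.109, H_out = 3.391 kJ/mol
  T = 367.2 K: K = (3.089, 0.513), RR gives ψ = 0.640, H_out = 24.452 kJ/mol
  T = 352.8 K: K = (2.486, 0.433), RR gives ψ = 0.404, H_out = 15.016 kJ/mol
  T = 345.6 K: K = (2.215, 0.396), RR gives ψ = 0.272, H_out = 9.742 kJ/mol
  T = 342.0 K: K = (2.086, 0.378), RR gives ψ = 0.197, H_out = 6.782 kJ/mol
  T = 340.1 K: K = (2.021, 0.369), RR gives ψ = 0.154, H_out = 5.092 kJ/mol
Linear interpolation between T = 340.1 (H_out = 5.092) and T = 342.0 (H_out = 6.782) on hF = 5.578 gives T ≈ 340.6 K, at which ψ = 0.17.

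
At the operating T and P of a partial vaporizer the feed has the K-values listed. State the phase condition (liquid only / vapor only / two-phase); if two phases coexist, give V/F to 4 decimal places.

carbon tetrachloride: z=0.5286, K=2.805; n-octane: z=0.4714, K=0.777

vapor only

ΣzᵢKᵢ = 1.8490; Σzᵢ/Kᵢ = 0.7951.
Since Σzᵢ/Kᵢ < 1 the mixture is above its dew point — single vapor phase.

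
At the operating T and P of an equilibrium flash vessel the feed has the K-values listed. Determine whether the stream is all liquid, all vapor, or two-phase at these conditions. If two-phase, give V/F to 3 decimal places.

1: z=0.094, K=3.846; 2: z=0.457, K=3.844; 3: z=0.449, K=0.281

two-phase, V/F = 0.608

ΣzᵢKᵢ = 2.244; Σzᵢ/Kᵢ = 1.741.
Both exceed 1, so a two-phase solution exists.
Rachford–Rice: g(ψ) = Σ zᵢ(Kᵢ−1)/(1+ψ(Kᵢ−1)) = 0.
Newton–Raphson from ψ = 0.5:
  ψ = 0.500: g = 0.1430, g' = -1.326 → ψ = 0.608
Converged at ψ = 0.608.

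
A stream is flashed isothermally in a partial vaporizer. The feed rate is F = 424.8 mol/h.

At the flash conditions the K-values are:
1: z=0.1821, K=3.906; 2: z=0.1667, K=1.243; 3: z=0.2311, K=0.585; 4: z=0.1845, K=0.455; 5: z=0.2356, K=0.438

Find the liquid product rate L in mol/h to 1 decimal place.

L = 336.4 mol/h

Material balance + equilibrium reduce to Σ zᵢ(Kᵢ−1)/(1+V/F(Kᵢ−1)) = 0.
Check two-phase: ΣzᵢKᵢ = 1.2408 > 1 and Σzᵢ/Kᵢ = 1.5192 > 1, so g(0) = 0.2408 > 0 and g(1) = -0.5192 < 0.
Newton–Raphson from V/F = 0.5:
  V/F = 0.5000: g = -0.19154, g' = -0.5743 → V/F = 0.1665
  V/F = 0.1665: g = 0.03592, g' = -0.9104 → V/F = 0.2059
  V/F = 0.2059: g = 0.00179, g' = -0.8232 → V/F = 0.2081
Converged at V/F = 0.2081.
Then V = V/F·F = 0.2081·424.8 = 88.4 mol/h and L = F − V = 336.4 mol/h.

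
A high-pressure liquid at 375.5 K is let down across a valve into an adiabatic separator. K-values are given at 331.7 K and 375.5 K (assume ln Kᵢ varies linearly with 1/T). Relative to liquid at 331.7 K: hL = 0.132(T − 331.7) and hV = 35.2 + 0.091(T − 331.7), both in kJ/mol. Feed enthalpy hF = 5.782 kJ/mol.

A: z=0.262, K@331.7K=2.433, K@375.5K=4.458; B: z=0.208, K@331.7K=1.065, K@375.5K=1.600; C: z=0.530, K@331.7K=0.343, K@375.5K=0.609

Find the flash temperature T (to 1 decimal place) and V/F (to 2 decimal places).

Adiabatic flash: solve Rachford–Rice at each trial T, then check hF = ψ·hV(T) + (1−ψ)·hL(T).
  T = 331.7 K: K = (2.433, 1.065, 0.343), RR gives ψ = 0.055, H_out = 1.947 kJ/mol
  T = 375.5 K: K = (4.458, 1.600, 0.609), RR gives ψ = 0.855, H_out = 34.356 kJ/mol
  T = 353.6 K: K = (3.356, 1.322, 0.465), RR gives ψ = 0.426, H_out = 17.498 kJ/mol
  T = 342.6 K: K = (2.870, 1.190, 0.401), RR gives ψ = 0.248, H_out = 10.043 kJ/mol
  T = 337.1 K: K = (2.644, 1.126, 0.371), RR gives ψ = 0.155, H_out = 6.120 kJ/mol
  T = 334.4 K: K = (2.537, 1.095, 0.357), RR gives ψ = 0.106, H_out = 4.085 kJ/mol
  T = 335.8 K: K = (2.592, 1.111, 0.364), RR gives ψ = 0.132, H_out = 5.152 kJ/mol
Linear interpolation between T = 335.8 (H_out = 5.152) and T = 337.1 (H_out = 6.120) on hF = 5.782 gives T ≈ 336.6 K, at which ψ = 0.15.

T = 336.6 K, V/F = 0.15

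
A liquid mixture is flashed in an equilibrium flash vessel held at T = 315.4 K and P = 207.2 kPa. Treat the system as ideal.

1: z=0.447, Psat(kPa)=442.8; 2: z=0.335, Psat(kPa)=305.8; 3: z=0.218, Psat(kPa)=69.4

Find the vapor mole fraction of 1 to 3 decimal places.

Raoult's law: Kᵢ = Pᵢˢᵃᵗ/P = Pᵢˢᵃᵗ/207.2.
  K_1 = 442.8/207.2 = 2.13707, K_2 = 305.8/207.2 = 1.47587, K_3 = 69.4/207.2 = 0.33494
Material balance + equilibrium reduce to Σ zᵢ(Kᵢ−1)/(1+V/F(Kᵢ−1)) = 0.
Feasibility: ΣzᵢKᵢ = 1.523, Σzᵢ/Kᵢ = 1.087 — both > 1, two phases present.
Iterate (Newton) starting at V/F = 0.38:
  V/F = 0.380: g = 0.2959, g' = -0.509 → V/F = 0.961
  V/F = 0.961: g = -0.0499, g' = -0.909 → V/F = 0.907
  V/F = 0.907: g = -0.0035, g' = -0.789 → V/F = 0.902
Converged at V/F = 0.902.
Compositions from xᵢ = zᵢ/(1+V/F(Kᵢ−1)), yᵢ = Kᵢxᵢ:
  1: x = 0.221, y = 0.472
  2: x = 0.234, y = 0.346
  3: x = 0.545, y = 0.183

y_1 = 0.472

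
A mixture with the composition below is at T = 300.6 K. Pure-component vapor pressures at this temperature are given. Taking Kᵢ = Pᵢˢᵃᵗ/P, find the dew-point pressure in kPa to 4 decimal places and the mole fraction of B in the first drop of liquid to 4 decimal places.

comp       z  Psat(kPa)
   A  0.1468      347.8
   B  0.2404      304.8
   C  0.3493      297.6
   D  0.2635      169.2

Pdew = 253.6882 kPa, x_B = 0.2001

At the dew point ψ → 1, so Σzᵢ/Kᵢ = 1 with Kᵢ = Pᵢˢᵃᵗ/P ⇒ 1/P = Σzᵢ/Pᵢˢᵃᵗ.
1/P = 0.1468/347.8 + 0.2404/304.8 + 0.3493/297.6 + 0.2635/169.2 = 0.0039418 ⇒ P = 253.6882 kPa
xᵢ = zᵢP/Pᵢˢᵃᵗ ⇒ x_B = 0.2404·253.6882/304.8 = 0.2001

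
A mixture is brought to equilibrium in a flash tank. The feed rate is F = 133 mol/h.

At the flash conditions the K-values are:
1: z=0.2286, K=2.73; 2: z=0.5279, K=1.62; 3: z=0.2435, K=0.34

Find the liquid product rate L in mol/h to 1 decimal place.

L = 18.5 mol/h

Rachford–Rice: g(ψ) = Σ zᵢ(Kᵢ−1)/(1+ψ(Kᵢ−1)) = 0.
Feasibility: ΣzᵢKᵢ = 1.5621, Σzᵢ/Kᵢ = 1.1258 — both > 1, two phases present.
Newton–Raphson from ψ = 0.5:
  ψ = 0.5000: g = 0.22203, g' = -0.5512 → ψ = 0.9028
  ψ = 0.9028: g = -0.03343, g' = -0.8370 → ψ = 0.8629
  ψ = 0.8629: g = -0.00142, g' = -0.7685 → ψ = 0.8610
Converged at ψ = 0.8610.
Then V = ψ·F = 0.8610·133 = 114.5 mol/h and L = F − V = 18.5 mol/h.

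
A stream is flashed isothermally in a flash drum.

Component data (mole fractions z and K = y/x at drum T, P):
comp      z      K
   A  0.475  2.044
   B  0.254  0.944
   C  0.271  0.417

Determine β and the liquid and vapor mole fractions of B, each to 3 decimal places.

Newton iteration, β⁰ = 0.46:
  β = 0.460: g = 0.1045, g' = -0.409 → β = 0.715
  β = 0.715: g = -0.0020, g' = -0.442 → β = 0.711
Converged at β = 0.711.
Compositions from xᵢ = zᵢ/(1+β(Kᵢ−1)), yᵢ = Kᵢxᵢ:
  A: x = 0.273, y = 0.557
  B: x = 0.265, y = 0.250
  C: x = 0.463, y = 0.193

β = 0.711, x_B = 0.265, y_B = 0.250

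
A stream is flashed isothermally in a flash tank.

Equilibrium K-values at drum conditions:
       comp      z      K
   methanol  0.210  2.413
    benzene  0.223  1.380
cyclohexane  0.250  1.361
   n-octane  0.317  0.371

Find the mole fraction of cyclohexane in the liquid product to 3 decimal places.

Newton iteration, V/F⁰ = 0.34:
  V/F = 0.340: g = 0.1022, g' = -0.445 → V/F = 0.570
  V/F = 0.570: g = -0.0018, g' = -0.477 → V/F = 0.566
Converged at V/F = 0.566.
Compositions from xᵢ = zᵢ/(1+V/F(Kᵢ−1)), yᵢ = Kᵢxᵢ:
  methanol: x = 0.117, y = 0.282
  benzene: x = 0.184, y = 0.253
  cyclohexane: x = 0.208, y = 0.283
  n-octane: x = 0.492, y = 0.183

x_cyclohexane = 0.208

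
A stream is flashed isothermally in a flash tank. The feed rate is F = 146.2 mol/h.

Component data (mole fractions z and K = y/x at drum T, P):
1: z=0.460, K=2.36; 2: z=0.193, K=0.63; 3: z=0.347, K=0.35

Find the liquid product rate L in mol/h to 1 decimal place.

Newton–Raphson from β = 0.5:
  β = 0.500: g = -0.0494, g' = -0.663 → β = 0.426
  β = 0.426: g = -0.0003, g' = -0.659 → β = 0.425
Converged at β = 0.425.
Then V = β·F = 0.4251·146.2 = 62.2 mol/h and L = F − V = 84.0 mol/h.

L = 84.0 mol/h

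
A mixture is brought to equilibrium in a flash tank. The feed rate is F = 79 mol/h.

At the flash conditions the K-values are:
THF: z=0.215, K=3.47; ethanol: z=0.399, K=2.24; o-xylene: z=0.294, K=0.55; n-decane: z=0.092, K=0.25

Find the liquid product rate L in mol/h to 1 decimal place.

Material balance + equilibrium reduce to Σ zᵢ(Kᵢ−1)/(1+V/F(Kᵢ−1)) = 0.
g(0) = ΣzᵢKᵢ − 1 = 0.825 and g(1) = 1 − Σzᵢ/Kᵢ = -0.143, so a root lies in (0, 1).
Iterate (Newton) starting at V/F = 0.5:
  V/F = 0.500: g = 0.2619, g' = -0.728 → V/F = 0.860
  V/F = 0.860: g = -0.0006, g' = -0.847 → V/F = 0.859
Converged at V/F = 0.859.
Then V = V/F·F = 0.8591·79 = 67.9 mol/h and L = F − V = 11.1 mol/h.

L = 11.1 mol/h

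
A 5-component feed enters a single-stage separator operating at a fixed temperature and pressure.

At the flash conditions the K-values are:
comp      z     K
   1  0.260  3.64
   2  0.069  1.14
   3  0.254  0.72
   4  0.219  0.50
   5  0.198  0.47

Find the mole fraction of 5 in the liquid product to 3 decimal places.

Rachford–Rice: g(ψ) = Σ zᵢ(Kᵢ−1)/(1+ψ(Kᵢ−1)) = 0.
g(0) = ΣzᵢKᵢ − 1 = 0.410 and g(1) = 1 − Σzᵢ/Kᵢ = -0.344, so a root lies in (0, 1).
Newton–Raphson from ψ = 0.5:
  ψ = 0.500: g = -0.0666, g' = -0.565 → ψ = 0.382
  ψ = 0.382: g = 0.0042, g' = -0.646 → ψ = 0.389
Converged at ψ = 0.389.
Compositions from xᵢ = zᵢ/(1+ψ(Kᵢ−1)), yᵢ = Kᵢxᵢ:
  1: x = 0.128, y = 0.467
  2: x = 0.065, y = 0.075
  3: x = 0.285, y = 0.205
  4: x = 0.272, y = 0.136
  5: x = 0.249, y = 0.117

x_5 = 0.249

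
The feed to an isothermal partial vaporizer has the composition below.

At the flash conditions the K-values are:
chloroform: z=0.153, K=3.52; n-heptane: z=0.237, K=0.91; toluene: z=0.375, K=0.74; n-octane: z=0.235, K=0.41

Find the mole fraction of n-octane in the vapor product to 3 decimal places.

y_n-octane = 0.106

Material balance + equilibrium reduce to Σ zᵢ(Kᵢ−1)/(1+β(Kᵢ−1)) = 0.
g(0) = ΣzᵢKᵢ − 1 = 0.128 and g(1) = 1 − Σzᵢ/Kᵢ = -0.384, so a root lies in (0, 1).
Newton–Raphson from β = 0.61:
  β = 0.610: g = -0.2031, g' = -0.389 → β = 0.087
  β = 0.087: g = 0.0486, g' = -0.772 → β = 0.150
  β = 0.150: g = 0.0045, g' = -0.639 → β = 0.157
Converged at β = 0.157.
Compositions from xᵢ = zᵢ/(1+β(Kᵢ−1)), yᵢ = Kᵢxᵢ:
  chloroform: x = 0.110, y = 0.386
  n-heptane: x = 0.240, y = 0.219
  toluene: x = 0.391, y = 0.289
  n-octane: x = 0.259, y = 0.106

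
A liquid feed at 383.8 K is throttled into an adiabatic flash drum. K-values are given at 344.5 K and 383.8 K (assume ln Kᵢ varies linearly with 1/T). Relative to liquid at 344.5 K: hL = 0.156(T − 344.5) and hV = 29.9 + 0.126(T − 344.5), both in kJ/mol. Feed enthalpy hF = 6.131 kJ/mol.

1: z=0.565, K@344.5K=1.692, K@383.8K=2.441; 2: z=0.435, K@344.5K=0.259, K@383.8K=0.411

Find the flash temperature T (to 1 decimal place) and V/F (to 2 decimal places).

T = 347.5 K, V/F = 0.19

Adiabatic flash: solve Rachford–Rice at each trial T, then check hF = ψ·hV(T) + (1−ψ)·hL(T).
  T = 344.5 K: K = (1.692, 0.259), RR gives ψ = 0.134, H_out = 4.003 kJ/mol
  T = 383.8 K: K = (2.441, 0.411), RR gives ψ = 0.657, H_out = 25.011 kJ/mol
  T = 364.1 K: K = (2.052, 0.330), RR gives ψ = 0.430, H_out = 15.656 kJ/mol
  T = 354.3 K: K = (1.868, 0.293), RR gives ψ = 0.299, H_out = 10.366 kJ/mol
  T = 349.4 K: K = (1.779, 0.276), RR gives ψ = 0.222, H_out = 7.368 kJ/mol
  T = 346.9 K: K = (1.734, 0.267), RR gives ψ = 0.179, H_out = 5.705 kJ/mol
  T = 348.1 K: K = (1.756, 0.271), RR gives ψ = 0.200, H_out = 6.516 kJ/mol
Linear interpolation between T = 346.9 (H_out = 5.705) and T = 348.1 (H_out = 6.516) on hF = 6.131 gives T ≈ 347.5 K, at which ψ = 0.19.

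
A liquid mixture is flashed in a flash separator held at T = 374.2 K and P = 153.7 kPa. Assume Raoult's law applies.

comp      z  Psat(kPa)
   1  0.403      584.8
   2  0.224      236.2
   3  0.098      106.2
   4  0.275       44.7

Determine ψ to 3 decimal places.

ψ = 0.744

Raoult's law: Kᵢ = Pᵢˢᵃᵗ/P = Pᵢˢᵃᵗ/153.7.
  K_1 = 584.8/153.7 = 3.80481, K_2 = 236.2/153.7 = 1.53676, K_3 = 106.2/153.7 = 0.69096, K_4 = 44.7/153.7 = 0.29083
Material balance + equilibrium reduce to Σ zᵢ(Kᵢ−1)/(1+ψ(Kᵢ−1)) = 0.
Check two-phase: ΣzᵢKᵢ = 2.025 > 1 and Σzᵢ/Kᵢ = 1.339 > 1, so g(0) = 1.025 > 0 and g(1) = -0.339 < 0.
Iterate (Newton) starting at ψ = 0.5:
  ψ = 0.500: g = 0.2273, g' = -0.935 → ψ = 0.743
  ψ = 0.743: g = 0.0007, g' = -1.000 → ψ = 0.744
Converged at ψ = 0.744.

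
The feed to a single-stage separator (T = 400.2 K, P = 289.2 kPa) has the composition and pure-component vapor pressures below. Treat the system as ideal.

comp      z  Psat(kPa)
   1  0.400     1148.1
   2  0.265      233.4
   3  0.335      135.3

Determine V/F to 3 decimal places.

V/F = 0.769

Raoult's law: Kᵢ = Pᵢˢᵃᵗ/P = Pᵢˢᵃᵗ/289.2.
  K_1 = 1148.1/289.2 = 3.96992, K_2 = 233.4/289.2 = 0.80705, K_3 = 135.3/289.2 = 0.46784
Material balance + equilibrium reduce to Σ zᵢ(Kᵢ−1)/(1+V/F(Kᵢ−1)) = 0.
Feasibility: ΣzᵢKᵢ = 1.959, Σzᵢ/Kᵢ = 1.145 — both > 1, two phases present.
Iterate (Newton) starting at V/F = 0.68:
  V/F = 0.680: g = 0.0552, g' = -0.633 → V/F = 0.767
  V/F = 0.767: g = 0.0011, g' = -0.613 → V/F = 0.769
Converged at V/F = 0.769.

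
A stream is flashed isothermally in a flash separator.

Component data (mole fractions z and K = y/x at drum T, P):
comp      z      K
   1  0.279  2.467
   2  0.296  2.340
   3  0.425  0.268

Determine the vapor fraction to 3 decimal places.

Let ψ = V/F and solve Σ zᵢ(Kᵢ−1)/(1+ψ(Kᵢ−1)) = 0.
Feasibility: ΣzᵢKᵢ = 1.495, Σzᵢ/Kᵢ = 1.825 — both > 1, two phases present.
Newton–Raphson from ψ = 0.44:
  ψ = 0.440: g = 0.0394, g' = -0.928 → ψ = 0.482
Converged at ψ = 0.482.

ψ = 0.482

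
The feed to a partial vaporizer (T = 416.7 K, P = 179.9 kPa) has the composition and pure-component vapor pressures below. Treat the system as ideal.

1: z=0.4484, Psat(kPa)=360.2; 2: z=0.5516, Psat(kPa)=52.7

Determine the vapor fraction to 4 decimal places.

ψ = 0.0838

Raoult's law: Kᵢ = Pᵢˢᵃᵗ/P = Pᵢˢᵃᵗ/179.9.
  K_1 = 360.2/179.9 = 2.002223, K_2 = 52.7/179.9 = 0.292941
Binary case is linear: z₁(K₁−1)(1+ψ(K₂−1)) + z₂(K₂−1)(1+ψ(K₁−1)) = 0
⇒ ψ = [z₁(K₁−1)+z₂(K₂−1)] / [−(K₁−1)(K₂−1)] = 0.05938/0.70863 = 0.0838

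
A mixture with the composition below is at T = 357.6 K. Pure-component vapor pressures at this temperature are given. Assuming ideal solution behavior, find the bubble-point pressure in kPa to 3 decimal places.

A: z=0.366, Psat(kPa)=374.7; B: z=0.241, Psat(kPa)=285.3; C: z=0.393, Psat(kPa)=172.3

Pbub = 273.611 kPa

At the bubble point ψ → 0, so ΣzᵢKᵢ = 1 with Kᵢ = Pᵢˢᵃᵗ/P ⇒ P = ΣzᵢPᵢˢᵃᵗ.
P = 0.366·374.7 + 0.241·285.3 + 0.393·172.3 = 273.611 kPa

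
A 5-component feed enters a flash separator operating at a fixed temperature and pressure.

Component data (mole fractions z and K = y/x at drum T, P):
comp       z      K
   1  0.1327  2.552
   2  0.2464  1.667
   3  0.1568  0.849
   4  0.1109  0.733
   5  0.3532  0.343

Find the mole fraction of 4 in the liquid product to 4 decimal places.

x_4 = 0.1158

Iterate (Newton) starting at V/F = 0.51:
  V/F = 0.5100: g = -0.17133, g' = -0.5202 → V/F = 0.1807
  V/F = 0.1807: g = -0.01124, g' = -0.4911 → V/F = 0.1578
  V/F = 0.1578: g = 0.00008, g' = -0.4981 → V/F = 0.1579
Converged at V/F = 0.1579.
Compositions from xᵢ = zᵢ/(1+V/F(Kᵢ−1)), yᵢ = Kᵢxᵢ:
  1: x = 0.1066, y = 0.2720
  2: x = 0.2229, y = 0.3716
  3: x = 0.1606, y = 0.1364
  4: x = 0.1158, y = 0.0849
  5: x = 0.3941, y = 0.1352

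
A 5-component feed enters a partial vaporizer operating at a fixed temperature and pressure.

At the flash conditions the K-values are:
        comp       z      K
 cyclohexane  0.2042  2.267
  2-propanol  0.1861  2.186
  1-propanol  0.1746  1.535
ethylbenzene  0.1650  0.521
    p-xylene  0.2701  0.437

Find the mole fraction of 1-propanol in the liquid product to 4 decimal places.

Material balance + equilibrium reduce to Σ zᵢ(Kᵢ−1)/(1+V/F(Kᵢ−1)) = 0.
Feasibility: ΣzᵢKᵢ = 1.3417, Σzᵢ/Kᵢ = 1.2237 — both > 1, two phases present.
Newton–Raphson from V/F = 0.5:
  V/F = 0.5000: g = 0.05507, g' = -0.4884 → V/F = 0.6127
  V/F = 0.6127: g = -0.00020, g' = -0.4954 → V/F = 0.6123
Converged at V/F = 0.6123.
Compositions from xᵢ = zᵢ/(1+V/F(Kᵢ−1)), yᵢ = Kᵢxᵢ:
  cyclohexane: x = 0.1150, y = 0.2607
  2-propanol: x = 0.1078, y = 0.2357
  1-propanol: x = 0.1315, y = 0.2019
  ethylbenzene: x = 0.2335, y = 0.1216
  p-xylene: x = 0.4122, y = 0.1801

x_1-propanol = 0.1315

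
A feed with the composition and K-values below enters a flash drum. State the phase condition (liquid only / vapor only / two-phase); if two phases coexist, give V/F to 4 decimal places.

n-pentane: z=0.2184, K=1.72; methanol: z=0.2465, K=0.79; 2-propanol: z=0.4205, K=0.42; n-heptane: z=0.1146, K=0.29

liquid only

ΣzᵢKᵢ = 0.7802; Σzᵢ/Kᵢ = 1.8354.
Since ΣzᵢKᵢ < 1 the mixture is below its bubble point — single liquid phase.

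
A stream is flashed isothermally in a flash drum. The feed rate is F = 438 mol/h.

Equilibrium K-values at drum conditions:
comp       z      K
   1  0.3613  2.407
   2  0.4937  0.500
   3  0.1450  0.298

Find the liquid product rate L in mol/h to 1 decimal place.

Let ψ = V/F and solve Σ zᵢ(Kᵢ−1)/(1+ψ(Kᵢ−1)) = 0.
Feasibility: ΣzᵢKᵢ = 1.1597, Σzᵢ/Kᵢ = 1.6241 — both > 1, two phases present.
Newton iteration, ψ⁰ = 0.46:
  ψ = 0.4600: g = -0.16231, g' = -0.6276 → ψ = 0.2014
  ψ = 0.2014: g = 0.00306, g' = -0.6838 → ψ = 0.2059
Converged at ψ = 0.2059.
Then V = ψ·F = 0.2059·438 = 90.2 mol/h and L = F − V = 347.8 mol/h.

L = 347.8 mol/h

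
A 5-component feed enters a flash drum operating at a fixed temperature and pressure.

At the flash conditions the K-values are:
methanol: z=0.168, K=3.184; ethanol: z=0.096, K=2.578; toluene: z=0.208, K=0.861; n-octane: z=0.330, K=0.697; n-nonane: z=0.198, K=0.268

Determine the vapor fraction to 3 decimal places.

ψ = 0.298

Rachford–Rice: g(ψ) = Σ zᵢ(Kᵢ−1)/(1+ψ(Kᵢ−1)) = 0.
g(0) = ΣzᵢKᵢ − 1 = 0.245 and g(1) = 1 − Σzᵢ/Kᵢ = -0.544, so a root lies in (0, 1).
Iterate (Newton) starting at ψ = 0.62:
  ψ = 0.620: g = -0.1877, g' = -0.612 → ψ = 0.313
  ψ = 0.313: g = -0.0096, g' = -0.610 → ψ = 0.298
Converged at ψ = 0.298.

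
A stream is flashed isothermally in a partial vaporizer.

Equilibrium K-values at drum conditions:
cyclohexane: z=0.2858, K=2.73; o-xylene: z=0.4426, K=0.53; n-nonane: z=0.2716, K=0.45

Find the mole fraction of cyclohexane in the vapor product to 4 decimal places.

y_cyclohexane = 0.6128

Rachford–Rice: g(ψ) = Σ zᵢ(Kᵢ−1)/(1+ψ(Kᵢ−1)) = 0.
Check two-phase: ΣzᵢKᵢ = 1.1370 > 1 and Σzᵢ/Kᵢ = 1.5433 > 1, so g(0) = 0.1370 > 0 and g(1) = -0.5433 < 0.
Newton–Raphson from ψ = 0.5:
  ψ = 0.5000: g = -0.21285, g' = -0.5693 → ψ = 0.1261
  ψ = 0.1261: g = 0.02424, g' = -0.7818 → ψ = 0.1571
  ψ = 0.1571: g = 0.00065, g' = -0.7412 → ψ = 0.1580
Converged at ψ = 0.1580.
Compositions from xᵢ = zᵢ/(1+ψ(Kᵢ−1)), yᵢ = Kᵢxᵢ:
  cyclohexane: x = 0.2245, y = 0.6128
  o-xylene: x = 0.4781, y = 0.2534
  n-nonane: x = 0.2974, y = 0.1339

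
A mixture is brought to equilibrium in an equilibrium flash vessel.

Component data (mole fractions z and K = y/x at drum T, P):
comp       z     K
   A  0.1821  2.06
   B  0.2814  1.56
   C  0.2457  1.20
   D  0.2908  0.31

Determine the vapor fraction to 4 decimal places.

ψ = 0.4734

Let ψ = V/F and solve Σ zᵢ(Kᵢ−1)/(1+ψ(Kᵢ−1)) = 0.
g(0) = ΣzᵢKᵢ − 1 = 0.1991 and g(1) = 1 − Σzᵢ/Kᵢ = -0.4116, so a root lies in (0, 1).
Newton–Raphson from ψ = 0.35:
  ψ = 0.3500: g = 0.05394, g' = -0.4198 → ψ = 0.4785
  ψ = 0.4785: g = -0.00235, g' = -0.4617 → ψ = 0.4734
Converged at ψ = 0.4734.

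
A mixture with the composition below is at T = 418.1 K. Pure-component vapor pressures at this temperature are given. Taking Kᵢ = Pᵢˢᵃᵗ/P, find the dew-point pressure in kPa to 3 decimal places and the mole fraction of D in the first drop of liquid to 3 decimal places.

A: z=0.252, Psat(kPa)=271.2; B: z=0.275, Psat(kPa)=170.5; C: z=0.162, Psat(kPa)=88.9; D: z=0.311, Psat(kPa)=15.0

At the dew point ψ → 1, so Σzᵢ/Kᵢ = 1 with Kᵢ = Pᵢˢᵃᵗ/P ⇒ 1/P = Σzᵢ/Pᵢˢᵃᵗ.
1/P = 0.252/271.2 + 0.275/170.5 + 0.162/88.9 + 0.311/15.0 = 0.025098 ⇒ P = 39.844 kPa
xᵢ = zᵢP/Pᵢˢᵃᵗ ⇒ x_D = 0.311·39.844/15.0 = 0.826

Pdew = 39.844 kPa, x_D = 0.826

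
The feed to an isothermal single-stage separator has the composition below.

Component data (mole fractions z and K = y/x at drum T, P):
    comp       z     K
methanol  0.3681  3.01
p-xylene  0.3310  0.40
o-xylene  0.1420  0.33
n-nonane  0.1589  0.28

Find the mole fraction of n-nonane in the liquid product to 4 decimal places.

Material balance + equilibrium reduce to Σ zᵢ(Kᵢ−1)/(1+ψ(Kᵢ−1)) = 0.
g(0) = ΣzᵢKᵢ − 1 = 0.3317 and g(1) = 1 − Σzᵢ/Kᵢ = -0.9476, so a root lies in (0, 1).
Newton iteration, ψ⁰ = 0.5:
  ψ = 0.5000: g = -0.23653, g' = -0.9584 → ψ = 0.2532
  ψ = 0.2532: g = 0.00167, g' = -1.0345 → ψ = 0.2548
Converged at ψ = 0.2548.
Compositions from xᵢ = zᵢ/(1+ψ(Kᵢ−1)), yᵢ = Kᵢxᵢ:
  methanol: x = 0.2434, y = 0.7327
  p-xylene: x = 0.3907, y = 0.1563
  o-xylene: x = 0.1712, y = 0.0565
  n-nonane: x = 0.1946, y = 0.0545

x_n-nonane = 0.1946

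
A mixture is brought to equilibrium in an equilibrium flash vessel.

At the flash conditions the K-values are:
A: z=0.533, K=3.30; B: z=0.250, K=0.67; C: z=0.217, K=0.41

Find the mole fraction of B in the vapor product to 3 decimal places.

Newton–Raphson from ψ = 0.54:
  ψ = 0.540: g = 0.2585, g' = -0.764 → ψ = 0.878
  ψ = 0.878: g = 0.0240, g' = -0.689 → ψ = 0.913
Converged at ψ = 0.913.
Compositions from xᵢ = zᵢ/(1+ψ(Kᵢ−1)), yᵢ = Kᵢxᵢ:
  A: x = 0.172, y = 0.567
  B: x = 0.358, y = 0.240
  C: x = 0.470, y = 0.193

y_B = 0.240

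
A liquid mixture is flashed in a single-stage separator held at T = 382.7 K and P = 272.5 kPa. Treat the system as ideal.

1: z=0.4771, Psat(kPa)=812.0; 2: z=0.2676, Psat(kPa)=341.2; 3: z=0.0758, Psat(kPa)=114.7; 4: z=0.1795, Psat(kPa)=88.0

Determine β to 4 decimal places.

β = 0.8908

Raoult's law: Kᵢ = Pᵢˢᵃᵗ/P = Pᵢˢᵃᵗ/272.5.
  K_1 = 812.0/272.5 = 2.979817, K_2 = 341.2/272.5 = 1.252110, K_3 = 114.7/272.5 = 0.420917, K_4 = 88.0/272.5 = 0.322936
Iterate (Newton) starting at β = 0.31:
  β = 0.3100: g = 0.44059, g' = -0.9023 → β = 0.7983
  β = 0.7983: g = 0.07609, g' = -0.7702 → β = 0.8971
  β = 0.8971: g = -0.00561, g' = -0.8979 → β = 0.8908
Converged at β = 0.8908.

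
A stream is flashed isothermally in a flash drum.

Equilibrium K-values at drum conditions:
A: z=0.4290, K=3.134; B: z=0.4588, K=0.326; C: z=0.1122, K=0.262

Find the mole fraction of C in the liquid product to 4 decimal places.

x_C = 0.1523

Material balance + equilibrium reduce to Σ zᵢ(Kᵢ−1)/(1+V/F(Kᵢ−1)) = 0.
g(0) = ΣzᵢKᵢ − 1 = 0.5235 and g(1) = 1 − Σzᵢ/Kᵢ = -0.9725, so a root lies in (0, 1).
Newton iteration, V/F⁰ = 0.61:
  V/F = 0.6100: g = -0.27800, g' = -1.1720 → V/F = 0.3728
  V/F = 0.3728: g = -0.01736, g' = -1.0941 → V/F = 0.3569
  V/F = 0.3569: g = 0.00007, g' = -1.1035 → V/F = 0.3570
Converged at V/F = 0.3570.
Compositions from xᵢ = zᵢ/(1+V/F(Kᵢ−1)), yᵢ = Kᵢxᵢ:
  A: x = 0.2435, y = 0.7631
  B: x = 0.6042, y = 0.1970
  C: x = 0.1523, y = 0.0399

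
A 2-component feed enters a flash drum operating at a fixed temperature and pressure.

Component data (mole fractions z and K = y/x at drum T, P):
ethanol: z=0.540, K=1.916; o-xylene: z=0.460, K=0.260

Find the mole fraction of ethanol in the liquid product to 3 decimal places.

Binary case is linear: z₁(K₁−1)(1+V/F(K₂−1)) + z₂(K₂−1)(1+V/F(K₁−1)) = 0
⇒ V/F = [z₁(K₁−1)+z₂(K₂−1)] / [−(K₁−1)(K₂−1)] = 0.1542/0.6778 = 0.228
Compositions from xᵢ = zᵢ/(1+V/F(Kᵢ−1)), yᵢ = Kᵢxᵢ:
  ethanol: x = 0.447, y = 0.856
  o-xylene: x = 0.553, y = 0.144

x_ethanol = 0.447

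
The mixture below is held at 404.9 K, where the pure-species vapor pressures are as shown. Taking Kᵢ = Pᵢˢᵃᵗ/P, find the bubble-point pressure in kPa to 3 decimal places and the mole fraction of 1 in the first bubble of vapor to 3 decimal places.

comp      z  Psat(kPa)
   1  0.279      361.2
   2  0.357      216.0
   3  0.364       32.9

At the bubble point ψ → 0, so ΣzᵢKᵢ = 1 with Kᵢ = Pᵢˢᵃᵗ/P ⇒ P = ΣzᵢPᵢˢᵃᵗ.
P = 0.279·361.2 + 0.357·216.0 + 0.364·32.9 = 189.862 kPa
yᵢ = zᵢPᵢˢᵃᵗ/P ⇒ y_1 = 0.279·361.2/189.862 = 0.531

Pbub = 189.862 kPa, y_1 = 0.531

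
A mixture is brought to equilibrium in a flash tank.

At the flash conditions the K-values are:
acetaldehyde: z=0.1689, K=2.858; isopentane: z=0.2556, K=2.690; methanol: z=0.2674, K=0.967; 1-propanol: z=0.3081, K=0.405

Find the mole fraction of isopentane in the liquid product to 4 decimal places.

x_isopentane = 0.1154

Let ψ = V/F and solve Σ zᵢ(Kᵢ−1)/(1+ψ(Kᵢ−1)) = 0.
Check two-phase: ΣzᵢKᵢ = 1.5536 > 1 and Σzᵢ/Kᵢ = 1.1914 > 1, so g(0) = 0.5536 > 0 and g(1) = -0.1914 < 0.
Newton–Raphson from ψ = 0.41:
  ψ = 0.4100: g = 0.18187, g' = -0.6337 → ψ = 0.6970
  ψ = 0.6970: g = 0.01283, g' = -0.5833 → ψ = 0.7190
  ψ = 0.7190: g = -0.00006, g' = -0.5891 → ψ = 0.7189
Converged at ψ = 0.7189.
Compositions from xᵢ = zᵢ/(1+ψ(Kᵢ−1)), yᵢ = Kᵢxᵢ:
  acetaldehyde: x = 0.0723, y = 0.2067
  isopentane: x = 0.1154, y = 0.3104
  methanol: x = 0.2739, y = 0.2649
  1-propanol: x = 0.5384, y = 0.2180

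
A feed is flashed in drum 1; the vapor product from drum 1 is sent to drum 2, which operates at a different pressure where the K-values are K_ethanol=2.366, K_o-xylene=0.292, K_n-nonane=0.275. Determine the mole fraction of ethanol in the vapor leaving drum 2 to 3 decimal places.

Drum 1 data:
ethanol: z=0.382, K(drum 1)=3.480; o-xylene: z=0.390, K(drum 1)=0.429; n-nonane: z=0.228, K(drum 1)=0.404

y_ethanol (drum 2) = 0.812

Drum 1:
Rachford–Rice: g(ψ₁) = Σ zᵢ(Kᵢ−1)/(1+ψ₁(Kᵢ−1)) = 0.
Feasibility: ΣzᵢKᵢ = 1.589, Σzᵢ/Kᵢ = 1.583 — both > 1, two phases present.
Newton iteration, ψ₁⁰ = 0.36:
  ψ₁ = 0.360: g = 0.0472, g' = -0.989 → ψ₁ = 0.408
  ψ₁ = 0.408: g = 0.0013, g' = -0.938 → ψ₁ = 0.409
Converged at ψ₁ = 0.409.
Drum-1 compositions:
  ethanol: x = 0.190, y = 0.660
  o-xylene: x = 0.509, y = 0.218
  n-nonane: x = 0.302, y = 0.122
Drum-2 feed = drum-1 vapor: z₂ = (0.6599, 0.2183, 0.1218).
Drum 2:
Material balance + equilibrium reduce to Σ zᵢ(Kᵢ−1)/(1+ψ₂(Kᵢ−1)) = 0.
Check two-phase: ΣzᵢKᵢ = 1.659 > 1 and Σzᵢ/Kᵢ = 1.469 > 1, so g(0) = 0.659 > 0 and g(1) = -0.469 < 0.
Iterate (Newton) starting at ψ₂ = 0.5:
  ψ₂ = 0.500: g = 0.1578, g' = -0.854 → ψ₂ = 0.685
  ψ₂ = 0.685: g = -0.0096, g' = -0.993 → ψ₂ = 0.675
Converged at ψ₂ = 0.675.
  ethanol: x = 0.343, y = 0.812
  o-xylene: x = 0.418, y = 0.122
  n-nonane: x = 0.239, y = 0.066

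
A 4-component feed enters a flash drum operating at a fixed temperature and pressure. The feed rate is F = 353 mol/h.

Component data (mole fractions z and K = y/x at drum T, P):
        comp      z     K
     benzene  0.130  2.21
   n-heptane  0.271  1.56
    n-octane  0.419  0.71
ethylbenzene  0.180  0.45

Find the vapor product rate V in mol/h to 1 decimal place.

Material balance + equilibrium reduce to Σ zᵢ(Kᵢ−1)/(1+ψ(Kᵢ−1)) = 0.
g(0) = ΣzᵢKᵢ − 1 = 0.089 and g(1) = 1 − Σzᵢ/Kᵢ = -0.223, so a root lies in (0, 1).
Newton iteration, ψ⁰ = 0.5:
  ψ = 0.500: g = -0.0621, g' = -0.278 → ψ = 0.276
  ψ = 0.276: g = 0.0005, g' = -0.288 → ψ = 0.278
Converged at ψ = 0.278.
Then V = ψ·F = 0.2780·353 = 98.1 mol/h and L = F − V = 254.9 mol/h.

V = 98.1 mol/h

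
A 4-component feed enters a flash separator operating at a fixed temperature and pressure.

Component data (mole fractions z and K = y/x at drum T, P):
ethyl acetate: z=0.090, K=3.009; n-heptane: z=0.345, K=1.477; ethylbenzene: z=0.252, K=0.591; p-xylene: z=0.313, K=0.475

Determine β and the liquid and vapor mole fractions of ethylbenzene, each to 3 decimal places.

β = 0.160, x_ethylbenzene = 0.270, y_ethylbenzene = 0.159

Iterate (Newton) starting at β = 0.5:
  β = 0.500: g = -0.1293, g' = -0.367 → β = 0.147
  β = 0.147: g = 0.0054, g' = -0.434 → β = 0.160
Converged at β = 0.160.
Compositions from xᵢ = zᵢ/(1+β(Kᵢ−1)), yᵢ = Kᵢxᵢ:
  ethyl acetate: x = 0.068, y = 0.205
  n-heptane: x = 0.321, y = 0.473
  ethylbenzene: x = 0.270, y = 0.159
  p-xylene: x = 0.342, y = 0.162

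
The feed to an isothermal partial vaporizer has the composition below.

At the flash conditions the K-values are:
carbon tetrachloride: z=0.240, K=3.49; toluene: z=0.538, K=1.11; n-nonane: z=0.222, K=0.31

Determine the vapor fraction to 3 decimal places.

Newton–Raphson from ψ = 0.5:
  ψ = 0.500: g = 0.0884, g' = -0.547 → ψ = 0.662
  ψ = 0.662: g = -0.0009, g' = -0.576 → ψ = 0.660
Converged at ψ = 0.660.

ψ = 0.660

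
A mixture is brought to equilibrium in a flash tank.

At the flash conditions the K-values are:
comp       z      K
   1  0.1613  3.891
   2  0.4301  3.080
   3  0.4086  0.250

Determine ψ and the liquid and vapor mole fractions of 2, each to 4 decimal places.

Iterate (Newton) starting at ψ = 0.5:
  ψ = 0.5000: g = 0.13890, g' = -1.2609 → ψ = 0.6102
  ψ = 0.6102: g = -0.00204, g' = -1.3191 → ψ = 0.6086
Converged at ψ = 0.6086.
Compositions from xᵢ = zᵢ/(1+ψ(Kᵢ−1)), yᵢ = Kᵢxᵢ:
  1: x = 0.0585, y = 0.2274
  2: x = 0.1898, y = 0.5846
  3: x = 0.7517, y = 0.1879

ψ = 0.6086, x_2 = 0.1898, y_2 = 0.5846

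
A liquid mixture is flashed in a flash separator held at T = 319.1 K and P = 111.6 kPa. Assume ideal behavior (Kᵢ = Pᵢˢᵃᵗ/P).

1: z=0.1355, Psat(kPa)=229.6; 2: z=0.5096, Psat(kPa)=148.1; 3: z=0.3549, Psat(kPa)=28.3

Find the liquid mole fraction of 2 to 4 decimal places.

Raoult's law: Kᵢ = Pᵢˢᵃᵗ/P = Pᵢˢᵃᵗ/111.6.
  K_1 = 229.6/111.6 = 2.057348, K_2 = 148.1/111.6 = 1.327061, K_3 = 28.3/111.6 = 0.253584
Material balance + equilibrium reduce to Σ zᵢ(Kᵢ−1)/(1+β(Kᵢ−1)) = 0.
Feasibility: ΣzᵢKᵢ = 1.0450, Σzᵢ/Kᵢ = 1.8494 — both > 1, two phases present.
Newton–Raphson from β = 0.5:
  β = 0.5000: g = -0.18567, g' = -0.6084 → β = 0.1948
  β = 0.1948: g = -0.03449, g' = -0.4231 → β = 0.1133
  β = 0.1133: g = -0.00071, g' = -0.4074 → β = 0.1115
Converged at β = 0.1115.
Compositions from xᵢ = zᵢ/(1+β(Kᵢ−1)), yᵢ = Kᵢxᵢ:
  1: x = 0.1212, y = 0.2494
  2: x = 0.4917, y = 0.6525
  3: x = 0.3871, y = 0.0982

x_2 = 0.4917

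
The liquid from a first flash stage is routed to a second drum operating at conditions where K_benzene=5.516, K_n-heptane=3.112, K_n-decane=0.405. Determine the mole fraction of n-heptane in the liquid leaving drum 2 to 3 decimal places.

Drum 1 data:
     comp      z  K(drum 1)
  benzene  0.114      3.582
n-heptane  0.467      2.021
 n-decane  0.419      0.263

x_n-heptane (drum 2) = 0.182

Drum 1:
Material balance + equilibrium reduce to Σ zᵢ(Kᵢ−1)/(1+ψ₁(Kᵢ−1)) = 0.
Check two-phase: ΣzᵢKᵢ = 1.462 > 1 and Σzᵢ/Kᵢ = 1.856 > 1, so g(0) = 0.462 > 0 and g(1) = -0.856 < 0.
Newton–Raphson from ψ₁ = 0.67:
  ψ₁ = 0.670: g = -0.2191, g' = -1.162 → ψ₁ = 0.481
  ψ₁ = 0.481: g = -0.0277, g' = -0.917 → ψ₁ = 0.451
Converged at ψ₁ = 0.451.
Drum-1 compositions:
  benzene: x = 0.053, y = 0.189
  n-heptane: x = 0.320, y = 0.646
  n-decane: x = 0.628, y = 0.165
Drum-2 feed = drum-1 liquid: z₂ = (0.0527, 0.3198, 0.6275).
Drum 2:
Newton–Raphson from ψ₂ = 0.5:
  ψ₂ = 0.500: g = -0.1300, g' = -0.889 → ψ₂ = 0.354
  ψ₂ = 0.354: g = 0.0052, g' = -0.983 → ψ₂ = 0.359
Converged at ψ₂ = 0.359.
  benzene: x = 0.020, y = 0.111
  n-heptane: x = 0.182, y = 0.566
  n-decane: x = 0.798, y = 0.323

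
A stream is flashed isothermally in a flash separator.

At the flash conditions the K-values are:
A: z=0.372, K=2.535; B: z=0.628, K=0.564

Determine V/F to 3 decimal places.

V/F = 0.444

Binary case is linear: z₁(K₁−1)(1+V/F(K₂−1)) + z₂(K₂−1)(1+V/F(K₁−1)) = 0
⇒ V/F = [z₁(K₁−1)+z₂(K₂−1)] / [−(K₁−1)(K₂−1)] = 0.2972/0.6693 = 0.444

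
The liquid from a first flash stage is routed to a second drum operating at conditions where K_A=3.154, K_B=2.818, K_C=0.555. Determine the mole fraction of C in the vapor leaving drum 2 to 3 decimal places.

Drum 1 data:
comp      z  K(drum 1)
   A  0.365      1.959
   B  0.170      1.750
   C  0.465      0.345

Drum 1:
Newton iteration, ψ₁⁰ = 0.5:
  ψ₁ = 0.500: g = -0.1236, g' = -0.645 → ψ₁ = 0.308
  ψ₁ = 0.308: g = -0.0080, g' = -0.576 → ψ₁ = 0.295
Converged at ψ₁ = 0.295.
Drum-1 compositions:
  A: x = 0.285, y = 0.558
  B: x = 0.139, y = 0.244
  C: x = 0.576, y = 0.199
Drum-2 feed = drum-1 liquid: z₂ = (0.2846, 0.1392, 0.5761).
Drum 2:
Newton–Raphson from ψ₂ = 0.5:
  ψ₂ = 0.500: g = 0.0980, g' = -0.621 → ψ₂ = 0.658
  ψ₂ = 0.658: g = 0.0064, g' = -0.550 → ψ₂ = 0.670
Converged at ψ₂ = 0.670.
  A: x = 0.117, y = 0.368
  B: x = 0.063, y = 0.177
  C: x = 0.821, y = 0.455

y_C (drum 2) = 0.455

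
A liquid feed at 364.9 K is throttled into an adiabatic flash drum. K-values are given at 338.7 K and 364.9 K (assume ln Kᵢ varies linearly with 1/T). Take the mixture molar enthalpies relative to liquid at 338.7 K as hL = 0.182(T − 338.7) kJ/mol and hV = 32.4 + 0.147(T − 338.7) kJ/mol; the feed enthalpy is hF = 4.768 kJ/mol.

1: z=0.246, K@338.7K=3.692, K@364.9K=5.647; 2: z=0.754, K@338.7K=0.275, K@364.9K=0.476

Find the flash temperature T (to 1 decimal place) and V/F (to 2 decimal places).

T = 344.7 K, V/F = 0.11

Adiabatic flash: solve Rachford–Rice at each trial T, then check hF = ψ·hV(T) + (1−ψ)·hL(T).
  T = 338.7 K: K = (3.692, 0.275), RR gives ψ = 0.059, H_out = 1.919 kJ/mol
  T = 364.9 K: K = (5.647, 0.476), RR gives ψ = 0.307, H_out = 14.440 kJ/mol
  T = 351.8 K: K = (4.602, 0.366), RR gives ψ = 0.178, H_out = 8.083 kJ/mol
  T = 345.2 K: K = (4.127, 0.318), RR gives ψ = 0.119, H_out = 5.023 kJ/mol
  T = 341.9 K: K = (3.902, 0.295), RR gives ψ = 0.089, H_out = 3.467 kJ/mol
  T = 343.5 K: K = (4.010, 0.306), RR gives ψ = 0.104, H_out = 4.225 kJ/mol
Linear interpolation between T = 343.5 (H_out = 4.225) and T = 345.2 (H_out = 5.023) on hF = 4.768 gives T ≈ 344.7 K, at which ψ = 0.11.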